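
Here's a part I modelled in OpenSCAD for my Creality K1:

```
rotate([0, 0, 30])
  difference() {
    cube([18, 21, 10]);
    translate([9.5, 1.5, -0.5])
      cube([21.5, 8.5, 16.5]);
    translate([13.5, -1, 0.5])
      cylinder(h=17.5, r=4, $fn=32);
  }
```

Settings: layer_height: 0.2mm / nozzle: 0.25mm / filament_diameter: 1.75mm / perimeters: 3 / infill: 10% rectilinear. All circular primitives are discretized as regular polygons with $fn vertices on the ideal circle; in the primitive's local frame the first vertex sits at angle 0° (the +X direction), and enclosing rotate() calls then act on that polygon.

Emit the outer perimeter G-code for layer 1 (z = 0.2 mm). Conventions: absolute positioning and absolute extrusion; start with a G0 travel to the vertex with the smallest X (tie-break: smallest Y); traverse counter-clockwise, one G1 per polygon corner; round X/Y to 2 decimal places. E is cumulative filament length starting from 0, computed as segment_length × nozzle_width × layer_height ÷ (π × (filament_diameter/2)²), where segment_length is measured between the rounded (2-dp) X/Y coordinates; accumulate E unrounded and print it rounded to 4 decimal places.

At z = 0.2 mm: the cube is present — its section is the full 18×21 rectangle; the cube at (9.5, 1.5) is present — its section is the full 21.5×8.5 rectangle; the cylinder at (13.5, -1) does not reach this height (z outside [0.5, 18]); After the difference (first − rest): starting from the 18×21 cube, the 21.5×8.5 cube at (9.5, 1.5) partially overlaps it — only the 72.25 mm² overlap (of its 182.75 mm²) is removed, clipping the outline — 1 connected region; (whole slice rotated 30° about Z — lengths, areas and connectivity unchanged). The outline is a single polygon with 8 vertices. Extrusion per mm of travel: 0.25 × 0.2 / (π × 0.875²) = 0.020788. Accumulating E over each segment gives final E = 1.9750.

G0 X-10.50 Y18.19 Z0.20
G1 X0.00 Y0.00 E0.4366
G1 X15.59 Y9.00 E0.8108
G1 X14.84 Y10.30 E0.8420
G1 X7.48 Y6.05 E1.0187
G1 X3.23 Y13.41 E1.1953
G1 X10.59 Y17.66 E1.3720
G1 X5.09 Y27.19 E1.6008
G1 X-10.50 Y18.19 E1.9750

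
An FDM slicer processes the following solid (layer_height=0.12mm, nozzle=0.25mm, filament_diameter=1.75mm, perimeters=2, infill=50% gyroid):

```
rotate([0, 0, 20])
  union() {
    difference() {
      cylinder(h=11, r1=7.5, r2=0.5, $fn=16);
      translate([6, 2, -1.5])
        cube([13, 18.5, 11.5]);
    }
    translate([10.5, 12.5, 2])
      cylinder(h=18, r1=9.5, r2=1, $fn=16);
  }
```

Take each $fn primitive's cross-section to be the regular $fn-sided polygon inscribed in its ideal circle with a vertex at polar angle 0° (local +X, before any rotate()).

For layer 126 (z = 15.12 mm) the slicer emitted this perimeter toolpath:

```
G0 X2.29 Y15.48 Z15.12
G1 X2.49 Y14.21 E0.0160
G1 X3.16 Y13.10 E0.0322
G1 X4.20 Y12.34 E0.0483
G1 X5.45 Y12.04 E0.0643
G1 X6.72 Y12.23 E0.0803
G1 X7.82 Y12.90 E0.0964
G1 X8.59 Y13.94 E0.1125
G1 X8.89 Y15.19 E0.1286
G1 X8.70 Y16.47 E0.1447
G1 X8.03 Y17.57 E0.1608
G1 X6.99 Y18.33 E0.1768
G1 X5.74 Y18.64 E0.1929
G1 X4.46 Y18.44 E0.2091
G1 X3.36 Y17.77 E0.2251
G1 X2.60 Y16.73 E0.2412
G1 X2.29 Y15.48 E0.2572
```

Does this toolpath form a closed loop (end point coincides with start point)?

yes

Start point (G0): (2.29, 15.48). End point (last G1): the path returns to the start — closed.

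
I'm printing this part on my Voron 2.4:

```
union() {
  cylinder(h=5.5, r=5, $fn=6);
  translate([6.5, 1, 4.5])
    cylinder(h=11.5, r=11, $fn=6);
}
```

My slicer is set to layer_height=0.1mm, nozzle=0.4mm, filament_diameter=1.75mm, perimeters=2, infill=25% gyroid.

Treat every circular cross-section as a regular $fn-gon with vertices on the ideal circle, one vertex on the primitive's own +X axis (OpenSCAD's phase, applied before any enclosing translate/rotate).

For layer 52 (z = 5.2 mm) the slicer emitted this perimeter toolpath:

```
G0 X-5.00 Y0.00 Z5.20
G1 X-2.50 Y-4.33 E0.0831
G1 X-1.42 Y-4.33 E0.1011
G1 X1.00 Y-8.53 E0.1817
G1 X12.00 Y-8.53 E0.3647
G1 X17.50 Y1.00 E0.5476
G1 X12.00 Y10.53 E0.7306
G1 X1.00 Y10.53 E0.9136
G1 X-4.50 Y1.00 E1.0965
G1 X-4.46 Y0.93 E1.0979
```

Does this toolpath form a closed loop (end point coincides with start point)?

no

Start point (G0): (-5.00, 0.00). End point (last G1): the path does not return to the start — open.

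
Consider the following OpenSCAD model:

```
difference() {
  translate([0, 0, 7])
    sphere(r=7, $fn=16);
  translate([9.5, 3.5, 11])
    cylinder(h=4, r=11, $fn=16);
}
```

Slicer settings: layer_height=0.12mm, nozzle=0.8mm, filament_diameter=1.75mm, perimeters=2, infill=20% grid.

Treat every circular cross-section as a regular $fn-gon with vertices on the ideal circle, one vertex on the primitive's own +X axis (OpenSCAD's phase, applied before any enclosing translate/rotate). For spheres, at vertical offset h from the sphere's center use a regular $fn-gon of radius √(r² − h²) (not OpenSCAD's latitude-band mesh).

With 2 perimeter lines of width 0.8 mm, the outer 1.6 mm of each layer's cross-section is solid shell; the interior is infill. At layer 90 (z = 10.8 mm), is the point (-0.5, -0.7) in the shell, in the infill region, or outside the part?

infill

At z = 10.8 mm: the sphere: section is a regular 16-gon, circumradius = √(r²−h²) = √(7²−3.8²) = 5.879; the cylinder at (9.5, 3.5) does not reach this height (z outside [11, 15]); Subtracting the remaining from the first: none of the subtracted shapes is present at this height, so the r=7 sphere is unchanged — 1 connected region. Overall, the cross-section is a single solid region. The nearest boundary edge runs (-4.16, -4.16)→(-2.25, -5.43); distance from the point to it = 4.91 mm. The point is inside the cross-section and 4.91 mm from the nearest boundary — more than the 1.6 mm shell width (2 × 0.8), so it's in the infill interior.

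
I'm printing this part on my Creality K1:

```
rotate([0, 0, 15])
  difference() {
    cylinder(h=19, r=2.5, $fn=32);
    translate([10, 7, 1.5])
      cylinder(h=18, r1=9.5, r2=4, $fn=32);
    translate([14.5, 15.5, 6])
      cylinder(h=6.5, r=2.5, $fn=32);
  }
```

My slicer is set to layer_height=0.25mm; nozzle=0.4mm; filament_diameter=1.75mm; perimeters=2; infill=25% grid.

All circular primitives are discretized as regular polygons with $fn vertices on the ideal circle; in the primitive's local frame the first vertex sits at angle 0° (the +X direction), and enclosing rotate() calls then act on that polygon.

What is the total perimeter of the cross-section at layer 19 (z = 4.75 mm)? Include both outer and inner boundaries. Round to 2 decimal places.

At z = 4.75 mm: the r=2.5 cylinder contributes a regular 32-gon of circumradius 2.5 (perimeter = 2·32·2.500·sin(180°/32) = 15.68 mm); the cone at (10, 7) (r1=9.5→r2=4) has section circumradius 8.507 here — a regular 32-gon (perimeter = 2·32·8.507·sin(180°/32) = 53.36 mm); the cylinder at (14.5, 15.5) is absent (z outside [6, 12.5]); Subtracting the remaining from the first: starting from the r=2.5 cylinder, the cone at (10, 7) misses the remaining region (no effect) — boundary = 15.68 mm; (rotated 15° about Z; rotation is an isometry so areas/perimeters/island counts are preserved). Overall, the cross-section is a single solid region. Total boundary length (outer) = 15.68 mm.

15.68 mm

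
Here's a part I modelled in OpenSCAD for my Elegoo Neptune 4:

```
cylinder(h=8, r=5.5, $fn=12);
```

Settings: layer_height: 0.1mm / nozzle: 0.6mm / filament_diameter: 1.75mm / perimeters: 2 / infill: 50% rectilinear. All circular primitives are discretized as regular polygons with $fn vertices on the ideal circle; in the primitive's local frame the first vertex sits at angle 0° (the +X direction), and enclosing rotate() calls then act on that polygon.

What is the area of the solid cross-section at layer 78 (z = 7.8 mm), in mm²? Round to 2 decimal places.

At z = 7.8 mm: the r=5.5 cylinder contributes a regular 12-gon of circumradius 5.5 (area = (12/2)·5.500²·sin(360°/12) = 90.75 mm²). Overall, the cross-section is a single solid region. Net area = 90.75 mm².

90.75 mm²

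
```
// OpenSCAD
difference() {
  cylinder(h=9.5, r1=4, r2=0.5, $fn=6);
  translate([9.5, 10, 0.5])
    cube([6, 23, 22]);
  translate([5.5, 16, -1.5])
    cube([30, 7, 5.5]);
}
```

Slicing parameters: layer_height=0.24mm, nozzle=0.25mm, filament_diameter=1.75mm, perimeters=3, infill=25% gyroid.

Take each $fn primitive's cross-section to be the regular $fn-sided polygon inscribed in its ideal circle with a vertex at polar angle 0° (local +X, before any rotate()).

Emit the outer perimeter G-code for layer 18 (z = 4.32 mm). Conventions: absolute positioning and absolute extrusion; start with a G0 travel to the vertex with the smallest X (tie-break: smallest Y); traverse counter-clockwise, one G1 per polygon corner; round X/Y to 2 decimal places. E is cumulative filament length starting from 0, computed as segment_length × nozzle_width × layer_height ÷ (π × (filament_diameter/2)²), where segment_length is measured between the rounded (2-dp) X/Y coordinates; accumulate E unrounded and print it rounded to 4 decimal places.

At z = 4.32 mm: the cone: at t=0.455 of its height the radius interpolates to r₁+(r₂−r₁)t = 2.408, giving a regular 6-gon of that circumradius; the 6×23 cube at (9.5, 10) contributes its full rectangle; the cube at (5.5, 16) is absent (z outside [-1.5, 4]); After the difference (first − rest): starting from the cone, the 6×23 cube at (9.5, 10) misses the remaining region (no effect) — 1 connected region. The outline is a single polygon with 6 vertices. Extrusion per mm of travel: 0.25 × 0.24 / (π × 0.875²) = 0.024945. Accumulating E over each segment gives final E = 0.3607.

G0 X-2.41 Y0.00 Z4.32
G1 X-1.20 Y-2.09 E0.0602
G1 X1.20 Y-2.09 E0.1201
G1 X2.41 Y0.00 E0.1804
G1 X1.20 Y2.09 E0.2406
G1 X-1.20 Y2.09 E0.3005
G1 X-2.41 Y0.00 E0.3607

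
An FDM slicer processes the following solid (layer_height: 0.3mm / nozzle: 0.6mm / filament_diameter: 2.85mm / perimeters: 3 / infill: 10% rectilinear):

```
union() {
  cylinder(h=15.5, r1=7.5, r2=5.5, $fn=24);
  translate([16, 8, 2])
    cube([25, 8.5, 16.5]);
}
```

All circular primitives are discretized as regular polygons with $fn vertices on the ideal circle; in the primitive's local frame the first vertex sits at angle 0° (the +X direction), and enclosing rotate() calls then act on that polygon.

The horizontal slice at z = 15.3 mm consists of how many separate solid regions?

At z = 15.3 mm: the cone: at t=0.987 of its height the radius interpolates to r₁+(r₂−r₁)t = 5.526, giving a regular 24-gon of that circumradius; the cube at (16, 8) (footprint 25×8.5) is included at this height; Taking the union: the 2 present regions are separate (no shared area or edge), so areas and boundary lengths simply add and each stays a separate island — 2 connected regions. The result has 2 disconnected regions.

2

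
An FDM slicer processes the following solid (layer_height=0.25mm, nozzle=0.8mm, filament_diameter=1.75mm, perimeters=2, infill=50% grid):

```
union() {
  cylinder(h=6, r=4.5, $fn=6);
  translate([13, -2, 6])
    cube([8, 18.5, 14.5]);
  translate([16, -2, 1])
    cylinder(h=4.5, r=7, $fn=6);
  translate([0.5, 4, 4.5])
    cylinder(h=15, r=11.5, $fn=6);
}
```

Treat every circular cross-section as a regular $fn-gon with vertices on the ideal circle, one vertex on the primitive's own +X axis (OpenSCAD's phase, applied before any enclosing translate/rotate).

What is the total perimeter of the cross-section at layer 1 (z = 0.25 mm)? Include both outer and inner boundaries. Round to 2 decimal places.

27.00 mm

At z = 0.25 mm: the r=4.5 cylinder contributes a regular 6-gon of circumradius 4.5 (perimeter = 2·6·4.500·sin(180°/6) = 27.00 mm); the cube at (13, -2) is not intersected at this z (z outside [6, 20.5]); the cylinder at (16, -2) is absent (z outside [1, 5.5]); the cylinder at (0.5, 4) is absent (z outside [4.5, 19.5]); Combining (union): only the r=4.5 cylinder is present, so the union is just that shape — boundary = 27.00 mm. Overall, the cross-section is a single solid region. Total boundary length (outer) = 27.00 mm.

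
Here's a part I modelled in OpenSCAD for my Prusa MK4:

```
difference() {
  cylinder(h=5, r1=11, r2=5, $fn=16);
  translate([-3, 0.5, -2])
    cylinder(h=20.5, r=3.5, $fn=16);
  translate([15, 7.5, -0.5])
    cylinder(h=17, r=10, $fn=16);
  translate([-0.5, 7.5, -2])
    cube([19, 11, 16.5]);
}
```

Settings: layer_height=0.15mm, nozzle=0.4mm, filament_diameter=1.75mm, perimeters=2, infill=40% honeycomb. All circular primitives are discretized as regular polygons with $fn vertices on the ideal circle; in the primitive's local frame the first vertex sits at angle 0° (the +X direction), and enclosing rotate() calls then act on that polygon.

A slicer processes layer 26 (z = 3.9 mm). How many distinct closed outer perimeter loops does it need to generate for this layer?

1

At z = 3.9 mm: the cone (r1=11→r2=5) has section circumradius 6.320 here — a regular 16-gon; the cylinder at (-3, 0.5): section is a regular 16-gon, circumradius r=3.5; the r=10 cylinder at (15, 7.5) gives a regular 16-gon of circumradius 10 (constant along its height); the 19×11 cube at (-0.5, 7.5) contributes its full rectangle; After the difference (first − rest): starting from the cone, the r=3.5 cylinder at (-3, 0.5) partially overlaps it — only the 36.88 mm² overlap (of its 37.50 mm²) is removed, clipping the outline; the r=10 cylinder at (15, 7.5) misses the remaining region (no effect); the 19×11 cube at (-0.5, 7.5) misses the remaining region (no effect) — 1 connected region. The result has 1 disconnected region.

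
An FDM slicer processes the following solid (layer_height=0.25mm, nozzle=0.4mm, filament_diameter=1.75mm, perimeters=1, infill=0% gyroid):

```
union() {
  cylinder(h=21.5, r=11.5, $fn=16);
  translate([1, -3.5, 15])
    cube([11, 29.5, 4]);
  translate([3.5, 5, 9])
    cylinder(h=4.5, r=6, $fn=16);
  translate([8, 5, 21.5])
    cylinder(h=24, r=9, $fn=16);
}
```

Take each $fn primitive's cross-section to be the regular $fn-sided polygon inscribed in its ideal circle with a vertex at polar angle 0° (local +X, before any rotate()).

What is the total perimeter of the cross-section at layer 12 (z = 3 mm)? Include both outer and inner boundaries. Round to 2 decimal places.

At z = 3 mm: the r=11.5 cylinder contributes a regular 16-gon of circumradius 11.5 (perimeter = 2·16·11.500·sin(180°/16) = 71.79 mm); the cube at (1, -3.5) is absent (z outside [15, 19]); the cylinder at (3.5, 5) does not reach this height (z outside [9, 13.5]); the cylinder at (8, 5) is not intersected at this z (z outside [21.5, 45.5]); Combining (union): only the r=11.5 cylinder is present, so the union is just that shape — boundary = 71.79 mm. Overall, the cross-section is a single solid region. Total boundary length (outer) = 71.79 mm.

71.79 mm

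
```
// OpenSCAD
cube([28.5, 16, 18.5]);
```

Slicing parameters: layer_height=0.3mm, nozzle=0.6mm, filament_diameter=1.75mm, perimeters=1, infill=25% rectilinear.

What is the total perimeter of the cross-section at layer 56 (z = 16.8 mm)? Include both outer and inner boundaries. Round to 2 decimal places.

89.00 mm

At z = 16.8 mm: the cube is present — its section is the full 28.5×16 rectangle (perimeter 89.00 mm). Overall, the cross-section is a single solid region. Total boundary length (outer) = 89.00 mm.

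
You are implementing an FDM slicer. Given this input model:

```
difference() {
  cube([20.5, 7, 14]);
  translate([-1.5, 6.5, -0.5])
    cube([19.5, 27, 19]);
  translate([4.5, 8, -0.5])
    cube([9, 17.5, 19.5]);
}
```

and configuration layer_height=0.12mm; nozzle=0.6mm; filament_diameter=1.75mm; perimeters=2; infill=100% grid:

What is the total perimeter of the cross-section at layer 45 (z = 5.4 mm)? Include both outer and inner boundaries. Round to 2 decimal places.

55.00 mm

At z = 5.4 mm: the cube is present — its section is the full 20.5×7 rectangle (perimeter 55.00 mm); the cube at (-1.5, 6.5) (footprint 19.5×27) is included at this height (perimeter 93.00 mm); the 9×17.5 cube at (4.5, 8) contributes its full rectangle (perimeter 53.00 mm); After the difference (first − rest): starting from the 20.5×7 cube, the 19.5×27 cube at (-1.5, 6.5) partially overlaps it — only the 9.00 mm² overlap (of its 526.50 mm²) is removed, clipping the outline; the 9×17.5 cube at (4.5, 8) misses the remaining region (no effect) — boundary = 55.00 mm. Overall, the cross-section is a single solid region. Total boundary length (outer) = 55.00 mm.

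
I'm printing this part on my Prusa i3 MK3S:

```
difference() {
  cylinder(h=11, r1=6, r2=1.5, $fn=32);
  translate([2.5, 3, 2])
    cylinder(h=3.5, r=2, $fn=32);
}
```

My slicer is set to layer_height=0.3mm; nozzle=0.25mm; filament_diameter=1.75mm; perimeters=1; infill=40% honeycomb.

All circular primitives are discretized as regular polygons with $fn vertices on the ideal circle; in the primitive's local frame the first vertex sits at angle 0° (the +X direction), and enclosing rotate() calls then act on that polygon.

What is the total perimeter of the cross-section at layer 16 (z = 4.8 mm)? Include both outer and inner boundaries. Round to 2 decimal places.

26.75 mm

At z = 4.8 mm: the cone: at t=0.436 of its height the radius interpolates to r₁+(r₂−r₁)t = 4.036, giving a regular 32-gon of that circumradius (perimeter = 2·32·4.036·sin(180°/32) = 25.32 mm); the r=2 cylinder at (2.5, 3) contributes a regular 32-gon of circumradius 2 (perimeter = 2·32·2.000·sin(180°/32) = 12.55 mm); Subtracting the remaining from the first: starting from the cone, the r=2 cylinder at (2.5, 3) partially overlaps it — only the 6.04 mm² overlap (of its 12.49 mm²) is removed, clipping the outline — boundary = 26.75 mm. Overall, the cross-section is a single solid region. Total boundary length (outer) = 26.75 mm.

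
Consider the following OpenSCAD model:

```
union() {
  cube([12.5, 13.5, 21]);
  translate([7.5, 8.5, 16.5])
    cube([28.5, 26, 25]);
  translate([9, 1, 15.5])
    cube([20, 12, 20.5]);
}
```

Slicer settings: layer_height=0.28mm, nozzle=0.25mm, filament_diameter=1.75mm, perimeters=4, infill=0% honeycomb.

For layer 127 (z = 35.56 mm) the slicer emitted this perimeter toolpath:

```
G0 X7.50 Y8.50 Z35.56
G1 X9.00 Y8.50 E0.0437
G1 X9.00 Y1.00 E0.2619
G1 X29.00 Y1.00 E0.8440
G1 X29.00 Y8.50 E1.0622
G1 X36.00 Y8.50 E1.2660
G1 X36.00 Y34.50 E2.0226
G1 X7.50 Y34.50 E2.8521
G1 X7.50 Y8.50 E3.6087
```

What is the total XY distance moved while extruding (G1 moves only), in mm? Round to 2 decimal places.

124.00 mm

Sum the Euclidean lengths of each G1 segment: total = 124.00 mm.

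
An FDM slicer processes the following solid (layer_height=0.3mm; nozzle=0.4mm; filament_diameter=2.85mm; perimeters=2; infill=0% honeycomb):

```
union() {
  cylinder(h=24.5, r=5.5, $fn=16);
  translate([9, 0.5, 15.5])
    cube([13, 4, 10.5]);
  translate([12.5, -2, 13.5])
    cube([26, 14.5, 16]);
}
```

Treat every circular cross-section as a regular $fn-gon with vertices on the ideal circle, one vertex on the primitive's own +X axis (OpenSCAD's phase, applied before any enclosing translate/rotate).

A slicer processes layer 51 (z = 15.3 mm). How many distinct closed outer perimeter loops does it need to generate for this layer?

2

At z = 15.3 mm: the r=5.5 cylinder gives a regular 16-gon of circumradius 5.5 (constant along its height); the cube at (9, 0.5) does not reach this height (z outside [15.5, 26]); the 26×14.5 cube at (12.5, -2) contributes its full rectangle; Taking the union: the 2 present regions are separate (no shared area or edge), so areas and boundary lengths simply add and each stays a separate island — 2 connected regions. The result has 2 disconnected regions.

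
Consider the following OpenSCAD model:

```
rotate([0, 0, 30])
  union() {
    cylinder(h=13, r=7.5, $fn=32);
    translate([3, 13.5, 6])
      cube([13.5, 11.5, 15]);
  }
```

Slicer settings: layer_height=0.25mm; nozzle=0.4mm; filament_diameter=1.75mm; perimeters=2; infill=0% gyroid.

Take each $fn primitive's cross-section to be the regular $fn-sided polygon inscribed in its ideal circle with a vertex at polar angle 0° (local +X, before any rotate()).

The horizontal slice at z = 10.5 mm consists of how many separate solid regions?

2

At z = 10.5 mm: the r=7.5 cylinder contributes a regular 32-gon of circumradius 7.5; the cube at (3, 13.5) is present — its section is the full 13.5×11.5 rectangle; Combining (union): the 2 present regions are separate (no shared area or edge), so areas and boundary lengths simply add and each stays a separate island — 2 connected regions; (rotated 30° about Z; rotation is an isometry so areas/perimeters/island counts are preserved). The result has 2 disconnected regions.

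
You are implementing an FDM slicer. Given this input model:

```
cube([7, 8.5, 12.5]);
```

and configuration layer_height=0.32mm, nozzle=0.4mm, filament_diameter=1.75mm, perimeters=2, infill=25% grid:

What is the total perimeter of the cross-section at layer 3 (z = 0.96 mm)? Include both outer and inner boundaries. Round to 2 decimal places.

31.00 mm

At z = 0.96 mm: the cube is present — its section is the full 7×8.5 rectangle (perimeter 31.00 mm). Overall, the cross-section is a single solid region. Total boundary length (outer) = 31.00 mm.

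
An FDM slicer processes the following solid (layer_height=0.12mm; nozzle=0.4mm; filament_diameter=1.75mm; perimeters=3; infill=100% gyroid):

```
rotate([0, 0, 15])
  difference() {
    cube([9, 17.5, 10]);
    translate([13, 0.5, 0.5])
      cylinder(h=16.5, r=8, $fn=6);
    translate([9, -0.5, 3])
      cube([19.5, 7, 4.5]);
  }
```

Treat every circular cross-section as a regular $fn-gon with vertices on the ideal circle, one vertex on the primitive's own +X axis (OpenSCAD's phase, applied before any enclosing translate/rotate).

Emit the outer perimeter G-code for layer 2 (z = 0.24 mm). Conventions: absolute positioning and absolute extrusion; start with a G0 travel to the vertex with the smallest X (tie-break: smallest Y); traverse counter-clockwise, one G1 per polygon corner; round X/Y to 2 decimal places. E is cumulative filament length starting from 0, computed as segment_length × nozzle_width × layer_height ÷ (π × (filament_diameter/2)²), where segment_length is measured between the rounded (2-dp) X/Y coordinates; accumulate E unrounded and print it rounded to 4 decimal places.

G0 X-4.53 Y16.90 Z0.24
G1 X0.00 Y0.00 E0.3492
G1 X8.69 Y2.33 E0.5287
G1 X4.16 Y19.23 E0.8779
G1 X-4.53 Y16.90 E1.0574

At z = 0.24 mm: the 9×17.5 cube contributes its full rectangle; the cylinder at (13, 0.5) is not intersected at this z (z outside [0.5, 17]); the cube at (9, -0.5) is absent (z outside [3, 7.5]); After the difference (first − rest): none of the subtracted shapes is present at this height, so the 9×17.5 cube is unchanged — 1 connected region; (rotated 15° about Z; rotation is an isometry so areas/perimeters/island counts are preserved). The outline is a single polygon with 4 vertices. Extrusion per mm of travel: 0.4 × 0.12 / (π × 0.875²) = 0.019956. Accumulating E over each segment gives final E = 1.0574.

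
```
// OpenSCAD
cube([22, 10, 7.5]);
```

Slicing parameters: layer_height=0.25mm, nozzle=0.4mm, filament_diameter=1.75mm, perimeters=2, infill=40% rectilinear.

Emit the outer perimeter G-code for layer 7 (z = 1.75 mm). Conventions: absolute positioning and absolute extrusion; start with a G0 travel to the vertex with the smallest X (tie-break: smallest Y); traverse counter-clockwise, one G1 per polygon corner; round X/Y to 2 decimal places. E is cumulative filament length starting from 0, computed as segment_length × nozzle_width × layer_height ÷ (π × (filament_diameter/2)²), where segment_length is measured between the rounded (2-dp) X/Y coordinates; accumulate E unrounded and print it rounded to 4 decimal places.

At z = 1.75 mm: the cube is present — its section is the full 22×10 rectangle. The outline is a single polygon with 4 vertices. Extrusion per mm of travel: 0.4 × 0.25 / (π × 0.875²) = 0.041575. Accumulating E over each segment gives final E = 2.6608.

G0 X0.00 Y0.00 Z1.75
G1 X22.00 Y0.00 E0.9147
G1 X22.00 Y10.00 E1.3304
G1 X0.00 Y10.00 E2.2451
G1 X0.00 Y0.00 E2.6608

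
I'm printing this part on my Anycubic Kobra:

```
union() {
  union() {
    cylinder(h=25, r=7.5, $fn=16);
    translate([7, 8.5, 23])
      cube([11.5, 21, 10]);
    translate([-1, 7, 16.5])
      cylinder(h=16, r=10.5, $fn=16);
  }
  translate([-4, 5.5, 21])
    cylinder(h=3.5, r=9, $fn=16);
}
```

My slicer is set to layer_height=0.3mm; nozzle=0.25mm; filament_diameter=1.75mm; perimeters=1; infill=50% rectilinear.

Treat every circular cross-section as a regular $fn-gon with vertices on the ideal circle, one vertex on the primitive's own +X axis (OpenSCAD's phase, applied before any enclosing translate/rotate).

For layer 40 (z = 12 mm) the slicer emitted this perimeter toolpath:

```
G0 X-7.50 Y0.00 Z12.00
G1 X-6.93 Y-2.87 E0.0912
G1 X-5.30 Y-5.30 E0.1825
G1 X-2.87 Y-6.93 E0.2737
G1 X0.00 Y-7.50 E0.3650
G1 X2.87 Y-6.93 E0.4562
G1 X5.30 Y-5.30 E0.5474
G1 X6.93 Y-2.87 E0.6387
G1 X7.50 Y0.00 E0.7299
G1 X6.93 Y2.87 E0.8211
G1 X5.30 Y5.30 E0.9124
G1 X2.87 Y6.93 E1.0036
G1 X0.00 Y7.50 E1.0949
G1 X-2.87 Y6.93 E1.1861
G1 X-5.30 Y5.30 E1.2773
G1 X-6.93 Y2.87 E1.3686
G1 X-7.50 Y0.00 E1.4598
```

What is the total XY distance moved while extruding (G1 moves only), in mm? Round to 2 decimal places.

46.82 mm

Sum the Euclidean lengths of each G1 segment: total = 46.82 mm.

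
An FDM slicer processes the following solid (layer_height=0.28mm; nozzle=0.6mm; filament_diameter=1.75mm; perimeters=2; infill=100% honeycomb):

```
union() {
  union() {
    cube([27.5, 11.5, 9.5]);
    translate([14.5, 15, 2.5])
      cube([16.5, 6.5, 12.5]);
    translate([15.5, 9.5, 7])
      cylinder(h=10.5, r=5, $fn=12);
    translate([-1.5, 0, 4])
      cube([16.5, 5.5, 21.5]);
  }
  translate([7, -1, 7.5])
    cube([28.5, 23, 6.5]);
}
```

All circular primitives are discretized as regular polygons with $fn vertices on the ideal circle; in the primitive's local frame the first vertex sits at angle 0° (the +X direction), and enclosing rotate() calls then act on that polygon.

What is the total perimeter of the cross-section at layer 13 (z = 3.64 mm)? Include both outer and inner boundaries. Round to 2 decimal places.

124.00 mm

At z = 3.64 mm: the cube (footprint 27.5×11.5) is included at this height (perimeter 78.00 mm); the cube at (14.5, 15) (footprint 16.5×6.5) is included at this height (perimeter 46.00 mm); the cylinder at (15.5, 9.5) does not reach this height (z outside [7, 17.5]); the cube at (-1.5, 0) is absent (z outside [4, 25.5]); Combining (union): the 2 present regions are separate (no shared area or edge), so areas and boundary lengths simply add and each stays a separate island — boundary = 124.00 mm; the cube at (7, -1) is absent (z outside [7.5, 14]); Taking the union: only the result so far is present, so the union is just that shape — boundary = 124.00 mm. Overall, the cross-section has 2 separate islands. Total boundary length (outer) = 124.00 mm.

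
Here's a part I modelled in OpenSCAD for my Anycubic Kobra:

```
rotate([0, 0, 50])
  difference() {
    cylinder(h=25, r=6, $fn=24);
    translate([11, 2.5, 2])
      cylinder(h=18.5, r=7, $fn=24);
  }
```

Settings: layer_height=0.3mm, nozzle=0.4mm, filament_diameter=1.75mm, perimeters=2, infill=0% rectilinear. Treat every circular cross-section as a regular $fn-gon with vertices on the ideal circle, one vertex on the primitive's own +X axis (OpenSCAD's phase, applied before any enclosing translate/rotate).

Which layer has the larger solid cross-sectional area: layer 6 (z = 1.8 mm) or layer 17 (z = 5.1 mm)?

layer 6 (z = 1.8 mm)

Layer 6 (z = 1.8): the r=6 cylinder gives a regular 24-gon of circumradius 6 (constant along its height) (area = (24/2)·6.000²·sin(360°/24) = 111.81 mm²); the cylinder at (11, 2.5) is absent (z outside [2, 20.5]); After the difference (first − rest): none of the subtracted shapes is present at this height, so the r=6 cylinder is unchanged — area = 111.81 mm²; (rotated 50° about Z; rotation is an isometry so areas/perimeters/island counts are preserved). So its area = 111.81 mm². Layer 17 (z = 5.1): the r=6 cylinder contributes a regular 24-gon of circumradius 6 (area = (24/2)·6.000²·sin(360°/24) = 111.81 mm²); the cylinder at (11, 2.5): section is a regular 24-gon, circumradius r=7 (area = (24/2)·7.000²·sin(360°/24) = 152.19 mm²); After the difference (first − rest): starting from the r=6 cylinder (111.81 mm²), the r=7 cylinder at (11, 2.5) partially overlaps it — only the 6.99 mm² overlap (of its 152.19 mm²) is removed, clipping the outline — area = 104.82 mm²; (rotated 50° about Z; rotation is an isometry so areas/perimeters/island counts are preserved). So its area = 104.82 mm². Layer 6 is larger (111.81 vs 104.82 mm²).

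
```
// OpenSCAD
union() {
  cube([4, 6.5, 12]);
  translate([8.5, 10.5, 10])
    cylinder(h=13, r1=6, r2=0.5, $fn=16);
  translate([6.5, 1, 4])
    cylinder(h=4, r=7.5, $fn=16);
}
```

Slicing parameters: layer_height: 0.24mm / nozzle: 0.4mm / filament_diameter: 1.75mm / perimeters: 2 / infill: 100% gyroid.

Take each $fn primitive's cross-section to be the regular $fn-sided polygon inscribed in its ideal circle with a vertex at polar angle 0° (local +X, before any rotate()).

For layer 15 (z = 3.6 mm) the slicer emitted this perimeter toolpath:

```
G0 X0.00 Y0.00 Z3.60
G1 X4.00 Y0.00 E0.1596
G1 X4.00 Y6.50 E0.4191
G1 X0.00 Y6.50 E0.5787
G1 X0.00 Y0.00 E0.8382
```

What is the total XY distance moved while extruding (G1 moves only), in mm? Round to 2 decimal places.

Sum the Euclidean lengths of each G1 segment: total = 21.00 mm.

21.00 mm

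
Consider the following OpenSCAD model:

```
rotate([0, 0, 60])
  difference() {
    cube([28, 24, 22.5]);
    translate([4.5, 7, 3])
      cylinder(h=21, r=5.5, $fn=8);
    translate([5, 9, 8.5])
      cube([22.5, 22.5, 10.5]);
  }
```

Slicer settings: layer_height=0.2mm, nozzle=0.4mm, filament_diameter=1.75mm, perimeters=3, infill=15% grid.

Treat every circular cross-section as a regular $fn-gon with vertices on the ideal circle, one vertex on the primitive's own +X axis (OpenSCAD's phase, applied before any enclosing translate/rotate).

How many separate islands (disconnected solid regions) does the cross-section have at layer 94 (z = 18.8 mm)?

At z = 18.8 mm: the cube (footprint 28×24) is included at this height; the r=5.5 cylinder at (4.5, 7) gives a regular 8-gon of circumradius 5.5 (constant along its height); the 22.5×22.5 cube at (5, 9) contributes its full rectangle; Subtracting the remaining from the first: starting from the 28×24 cube, the r=5.5 cylinder at (4.5, 7) partially overlaps it — only the 83.15 mm² overlap (of its 85.56 mm²) is removed, clipping the outline; the 22.5×22.5 cube at (5, 9) partially overlaps it — only the 327.98 mm² overlap (of its 506.25 mm²) is removed, clipping the outline — 2 connected regions; (whole slice rotated 60° about Z — lengths, areas and connectivity unchanged). Overall, the cross-section has 2 separate islands. Island count = 2.

2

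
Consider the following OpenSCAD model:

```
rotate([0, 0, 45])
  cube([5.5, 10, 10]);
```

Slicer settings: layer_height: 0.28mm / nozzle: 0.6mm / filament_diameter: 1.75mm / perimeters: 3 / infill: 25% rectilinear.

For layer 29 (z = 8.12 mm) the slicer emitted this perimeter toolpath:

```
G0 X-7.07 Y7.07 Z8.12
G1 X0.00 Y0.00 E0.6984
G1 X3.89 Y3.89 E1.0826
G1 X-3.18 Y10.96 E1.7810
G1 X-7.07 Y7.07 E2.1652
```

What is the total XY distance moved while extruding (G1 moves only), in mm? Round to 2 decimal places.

Sum the Euclidean lengths of each G1 segment: total = 31.00 mm.

31.00 mm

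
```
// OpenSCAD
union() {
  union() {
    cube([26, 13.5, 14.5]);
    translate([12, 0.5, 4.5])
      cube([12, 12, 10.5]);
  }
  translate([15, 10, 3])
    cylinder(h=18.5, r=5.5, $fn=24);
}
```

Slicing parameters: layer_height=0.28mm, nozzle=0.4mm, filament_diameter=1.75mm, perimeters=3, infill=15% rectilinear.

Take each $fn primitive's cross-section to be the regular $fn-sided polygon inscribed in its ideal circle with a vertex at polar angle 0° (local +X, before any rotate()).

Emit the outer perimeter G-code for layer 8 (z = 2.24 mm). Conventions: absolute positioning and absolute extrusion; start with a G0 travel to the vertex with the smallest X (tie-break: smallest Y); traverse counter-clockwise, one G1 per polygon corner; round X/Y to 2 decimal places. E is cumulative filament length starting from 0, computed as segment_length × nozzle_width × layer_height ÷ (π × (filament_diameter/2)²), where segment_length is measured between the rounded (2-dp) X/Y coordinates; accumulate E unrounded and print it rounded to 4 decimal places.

G0 X0.00 Y0.00 Z2.24
G1 X26.00 Y0.00 E1.2107
G1 X26.00 Y13.50 E1.8393
G1 X0.00 Y13.50 E3.0500
G1 X0.00 Y0.00 E3.6786

At z = 2.24 mm: the cube is present — its section is the full 26×13.5 rectangle; the cube at (12, 0.5) is not intersected at this z (z outside [4.5, 15]); Taking the union: only the 26×13.5 cube is present, so the union is just that shape — 1 connected region; the cylinder at (15, 10) is not intersected at this z (z outside [3, 21.5]); Merging all regions: only that combined region is present, so the union is just that shape — 1 connected region. The outline is a single polygon with 4 vertices. Extrusion per mm of travel: 0.4 × 0.28 / (π × 0.875²) = 0.046564. Accumulating E over each segment gives final E = 3.6786.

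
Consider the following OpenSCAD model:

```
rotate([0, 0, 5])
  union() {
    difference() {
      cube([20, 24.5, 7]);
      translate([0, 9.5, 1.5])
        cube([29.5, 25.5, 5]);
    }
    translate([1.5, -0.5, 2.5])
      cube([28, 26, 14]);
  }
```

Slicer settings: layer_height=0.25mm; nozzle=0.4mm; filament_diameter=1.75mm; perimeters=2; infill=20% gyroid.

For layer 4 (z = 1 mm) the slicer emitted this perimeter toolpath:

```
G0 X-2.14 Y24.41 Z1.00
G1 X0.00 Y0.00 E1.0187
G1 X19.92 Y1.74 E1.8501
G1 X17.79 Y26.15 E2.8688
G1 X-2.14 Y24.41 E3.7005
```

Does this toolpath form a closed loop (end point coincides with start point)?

yes

Start point (G0): (-2.14, 24.41). End point (last G1): the path returns to the start — closed.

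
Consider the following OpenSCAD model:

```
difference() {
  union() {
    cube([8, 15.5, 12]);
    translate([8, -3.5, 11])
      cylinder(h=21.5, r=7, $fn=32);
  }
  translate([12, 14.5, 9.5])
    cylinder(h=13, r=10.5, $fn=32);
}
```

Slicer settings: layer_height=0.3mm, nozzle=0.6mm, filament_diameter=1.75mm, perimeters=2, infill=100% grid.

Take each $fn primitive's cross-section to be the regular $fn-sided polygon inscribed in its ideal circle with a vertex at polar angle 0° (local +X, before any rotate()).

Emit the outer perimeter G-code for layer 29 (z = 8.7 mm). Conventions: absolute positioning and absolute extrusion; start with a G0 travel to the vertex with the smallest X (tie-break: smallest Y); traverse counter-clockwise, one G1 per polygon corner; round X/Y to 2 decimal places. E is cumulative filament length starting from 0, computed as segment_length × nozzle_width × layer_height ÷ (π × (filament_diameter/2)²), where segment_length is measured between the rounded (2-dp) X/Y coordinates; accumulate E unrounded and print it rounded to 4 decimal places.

G0 X0.00 Y0.00 Z8.70
G1 X8.00 Y0.00 E0.5987
G1 X8.00 Y15.50 E1.7586
G1 X0.00 Y15.50 E2.3573
G1 X0.00 Y0.00 E3.5173

At z = 8.7 mm: the 8×15.5 cube contributes its full rectangle; the cylinder at (8, -3.5) is absent (z outside [11, 32.5]); Merging all regions: only the 8×15.5 cube is present, so the union is just that shape — 1 connected region; the cylinder at (12, 14.5) is absent (z outside [9.5, 22.5]); Taking the first minus the rest: none of the subtracted shapes is present at this height, so the result so far is unchanged — 1 connected region. The outline is a single polygon with 4 vertices. Extrusion per mm of travel: 0.6 × 0.3 / (π × 0.875²) = 0.074835. Accumulating E over each segment gives final E = 3.5173.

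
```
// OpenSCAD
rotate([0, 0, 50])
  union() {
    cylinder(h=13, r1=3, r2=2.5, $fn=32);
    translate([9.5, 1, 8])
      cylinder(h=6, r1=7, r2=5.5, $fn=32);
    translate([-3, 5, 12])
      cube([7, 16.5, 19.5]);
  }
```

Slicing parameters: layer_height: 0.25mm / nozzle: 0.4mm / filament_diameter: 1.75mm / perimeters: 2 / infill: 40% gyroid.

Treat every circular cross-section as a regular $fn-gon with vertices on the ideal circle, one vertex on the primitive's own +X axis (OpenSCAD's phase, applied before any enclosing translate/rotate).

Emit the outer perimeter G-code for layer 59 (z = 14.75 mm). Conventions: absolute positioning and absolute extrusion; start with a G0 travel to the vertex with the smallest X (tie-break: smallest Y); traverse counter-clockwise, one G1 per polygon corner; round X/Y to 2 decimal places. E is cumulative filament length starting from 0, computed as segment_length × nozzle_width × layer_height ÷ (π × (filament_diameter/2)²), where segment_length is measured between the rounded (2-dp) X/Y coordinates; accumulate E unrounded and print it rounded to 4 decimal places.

G0 X-18.40 Y11.52 Z14.75
G1 X-5.76 Y0.92 E0.6858
G1 X-1.26 Y6.28 E0.9768
G1 X-13.90 Y16.88 E1.6626
G1 X-18.40 Y11.52 E1.9536

At z = 14.75 mm: the cone is absent (z outside [0, 13]); the cone at (9.5, 1) is absent (z outside [8, 14]); the 7×16.5 cube at (-3, 5) contributes its full rectangle; Taking the union: only the 7×16.5 cube at (-3, 5) is present, so the union is just that shape — 1 connected region; (rotated 50° about Z; rotation is an isometry so areas/perimeters/island counts are preserved). The outline is a single polygon with 4 vertices. Extrusion per mm of travel: 0.4 × 0.25 / (π × 0.875²) = 0.041575. Accumulating E over each segment gives final E = 1.9536.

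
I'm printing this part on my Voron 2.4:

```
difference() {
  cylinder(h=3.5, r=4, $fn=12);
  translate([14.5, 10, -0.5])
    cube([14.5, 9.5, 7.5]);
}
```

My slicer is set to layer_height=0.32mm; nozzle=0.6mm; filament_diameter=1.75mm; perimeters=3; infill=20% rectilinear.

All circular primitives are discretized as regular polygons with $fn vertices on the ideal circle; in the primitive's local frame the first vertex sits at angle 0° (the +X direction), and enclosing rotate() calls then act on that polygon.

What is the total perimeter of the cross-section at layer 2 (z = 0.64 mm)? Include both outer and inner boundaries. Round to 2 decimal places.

At z = 0.64 mm: the cylinder: section is a regular 12-gon, circumradius r=4 (perimeter = 2·12·4.000·sin(180°/12) = 24.85 mm); the cube at (14.5, 10) is present — its section is the full 14.5×9.5 rectangle (perimeter 48.00 mm); After the difference (first − rest): starting from the r=4 cylinder, the 14.5×9.5 cube at (14.5, 10) misses the remaining region (no effect) — boundary = 24.85 mm. Overall, the cross-section is a single solid region. Total boundary length (outer) = 24.85 mm.

24.85 mm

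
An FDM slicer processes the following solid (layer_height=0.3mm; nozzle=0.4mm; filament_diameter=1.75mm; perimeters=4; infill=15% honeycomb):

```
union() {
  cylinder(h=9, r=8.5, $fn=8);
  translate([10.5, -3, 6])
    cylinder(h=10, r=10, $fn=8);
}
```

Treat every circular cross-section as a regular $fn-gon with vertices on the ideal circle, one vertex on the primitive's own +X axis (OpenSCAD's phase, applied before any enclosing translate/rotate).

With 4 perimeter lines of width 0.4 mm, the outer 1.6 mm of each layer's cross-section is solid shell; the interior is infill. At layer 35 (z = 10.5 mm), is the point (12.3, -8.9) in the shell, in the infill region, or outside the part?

infill

At z = 10.5 mm: the cylinder is not intersected at this z (z outside [0, 9]); the r=10 cylinder at (10.5, -3) gives a regular 8-gon of circumradius 10 (constant along its height); Taking the union: only the r=10 cylinder at (10.5, -3) is present, so the union is just that shape — 1 connected region. Overall, the cross-section is a single solid region. The nearest boundary edge runs (10.50, -13.00)→(17.57, -10.07); distance from the point to it = 3.10 mm. The point is inside the cross-section and 3.10 mm from the nearest boundary — more than the 1.6 mm shell width (4 × 0.4), so it's in the infill interior.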